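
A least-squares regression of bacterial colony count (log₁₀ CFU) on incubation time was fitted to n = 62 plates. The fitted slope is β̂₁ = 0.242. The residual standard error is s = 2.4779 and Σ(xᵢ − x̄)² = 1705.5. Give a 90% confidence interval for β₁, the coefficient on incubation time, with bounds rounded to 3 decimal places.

(0.142, 0.342)

SE(β̂₁) = s/√Sₓₓ = 2.4779/√1705.5 = 0.0600009.
df = n − 2 = 60.
t* = t_{0.05, 60} = 1.670649.
Margin = t* × SE = 1.670649 × 0.0600009 = 0.10024.
CI: 0.242 ± 0.10024 → (0.142, 0.342).
With 90% confidence, each one-unit increase in incubation time is associated with a change of between 0.142 and 0.342 log₁₀ CFU in bacterial colony count.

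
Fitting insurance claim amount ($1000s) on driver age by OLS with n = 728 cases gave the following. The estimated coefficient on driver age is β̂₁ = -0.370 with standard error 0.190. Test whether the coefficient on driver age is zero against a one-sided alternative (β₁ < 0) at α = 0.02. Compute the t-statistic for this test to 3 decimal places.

H₀: β₁ = 0 vs H₁: β₁ < 0.
t = (β̂₁ − β₁⁰)/SE = -0.370 / 0.190 = -1.947.
df = n − 2 = 728 − 2 = 726.
One-sided p ≈ 0.0259, which is ≥ 0.02, so fail to reject H₀.
The data do not give significant evidence that the true slope on driver age is negative.

t = -1.947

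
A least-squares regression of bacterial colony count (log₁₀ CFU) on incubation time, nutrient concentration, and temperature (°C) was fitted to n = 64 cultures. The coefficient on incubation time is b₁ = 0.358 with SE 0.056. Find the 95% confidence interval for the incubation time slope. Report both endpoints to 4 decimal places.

df = n − k − 1 = 64 − 3 − 1 = 60.
t* = t_{0.025, 60} = 2.000298.
Margin = t* × SE = 2.000298 × 0.056 = 0.112017.
CI: 0.358 ± 0.112017 → (0.2460, 0.4700).
With 95% confidence, each one-unit increase in incubation time is associated with a change of between 0.2460 and 0.4700 log₁₀ CFU in bacterial colony count, holding the other predictors fixed.

(0.2460, 0.4700)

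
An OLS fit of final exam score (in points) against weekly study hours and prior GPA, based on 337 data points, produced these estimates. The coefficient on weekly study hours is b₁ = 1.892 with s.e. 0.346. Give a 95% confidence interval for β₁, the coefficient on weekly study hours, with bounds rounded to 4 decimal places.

df = n − k − 1 = 337 − 2 − 1 = 334.
t* = t_{0.025, 334} = 1.967092.
Margin = t* × SE = 1.967092 × 0.346 = 0.680614.
CI: 1.892 ± 0.680614 → (1.2114, 2.5726).
With 95% confidence, each one-unit increase in weekly study hours is associated with a change of between 1.2114 and 2.5726 points in final exam score, holding the other predictors fixed.

(1.2114, 2.5726)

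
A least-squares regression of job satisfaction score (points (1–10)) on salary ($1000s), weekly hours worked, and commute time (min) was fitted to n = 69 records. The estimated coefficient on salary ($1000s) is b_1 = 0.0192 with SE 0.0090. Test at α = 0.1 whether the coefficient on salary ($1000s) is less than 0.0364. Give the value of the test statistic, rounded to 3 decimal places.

H₀: β₁ = 0.0364 vs H₁: β₁ < 0.0364.
t = (b_1 − β₁⁰)/SE = (0.0192 − 0.0364) / 0.0090 = -1.911.
df = n − k − 1 = 69 − 3 − 1 = 65.
One-sided p ≈ 0.0302, which is < 0.1, so reject H₀.
There is evidence that the true slope on salary ($1000s) is below 0.0364 points (1–10) per unit, holding the other predictors fixed.

t = -1.911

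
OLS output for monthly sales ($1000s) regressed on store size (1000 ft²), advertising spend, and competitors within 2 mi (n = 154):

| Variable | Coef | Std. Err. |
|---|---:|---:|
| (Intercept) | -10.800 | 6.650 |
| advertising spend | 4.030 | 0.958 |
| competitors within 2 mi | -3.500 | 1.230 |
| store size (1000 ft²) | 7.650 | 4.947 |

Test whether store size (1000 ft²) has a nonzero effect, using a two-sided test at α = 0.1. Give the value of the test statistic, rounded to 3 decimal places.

Read off: b = 7.650, SE = 4.947 for store size (1000 ft²).
H₀: β₁ = 0 vs H₁: β₁ ≠ 0.
t = 7.650 / 4.947 = 1.546.
df = n − k − 1 = 154 − 3 − 1 = 150.
Two-sided p ≈ 0.1241, which is ≥ 0.1, so fail to reject H₀.
The data do not give significant evidence of an association between store size (1000 ft²) and monthly sales, after adjusting for the other predictors.

t = 1.546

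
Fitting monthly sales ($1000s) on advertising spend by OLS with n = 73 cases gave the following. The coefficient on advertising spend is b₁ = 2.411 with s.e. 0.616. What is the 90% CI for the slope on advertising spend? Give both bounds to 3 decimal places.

df = n − 2 = 73 − 2 = 71.
t* = t_{0.05, 71} = 1.6666.
Margin = t* × SE = 1.6666 × 0.616 = 1.02663.
CI: 2.411 ± 1.02663 → (1.384, 3.438).
With 90% confidence, each one-unit increase in advertising spend is associated with a change of between 1.384 and 3.438 $1000s in monthly sales.

(1.384, 3.438)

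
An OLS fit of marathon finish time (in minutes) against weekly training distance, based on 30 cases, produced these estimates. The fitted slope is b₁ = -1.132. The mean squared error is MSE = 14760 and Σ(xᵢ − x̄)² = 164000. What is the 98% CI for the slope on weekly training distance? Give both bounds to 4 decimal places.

(-1.8721, -0.3919)

SE(b₁) = √(MSE/Sₓₓ) = √(14760/164000) = 0.3.
df = n − 2 = 28.
t* = t_{0.01, 28} = 2.46714.
Margin = t* × SE = 2.46714 × 0.3 = 0.740142.
CI: -1.132 ± 0.740142 → (-1.8721, -0.3919).
With 98% confidence, each one-unit increase in weekly training distance is associated with a change of between -1.8721 and -0.3919 minutes in marathon finish time.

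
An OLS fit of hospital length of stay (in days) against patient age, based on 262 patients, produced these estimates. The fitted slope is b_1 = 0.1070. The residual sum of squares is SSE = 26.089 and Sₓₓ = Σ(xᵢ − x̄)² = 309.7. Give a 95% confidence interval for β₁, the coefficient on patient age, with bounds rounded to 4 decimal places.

(0.0716, 0.1424)

MSE = SSE/(n − 2) = 26.089/260 = 0.100342.
SE(b_1) = √(MSE/Sₓₓ) = √(0.100342/309.7) = 0.018.
df = n − 2 = 260.
t* = t_{0.025, 260} = 1.96913.
Margin = t* × SE = 1.96913 × 0.018 = 0.035444.
CI: 0.1070 ± 0.035444 → (0.0716, 0.1424).
With 95% confidence, each one-unit increase in patient age is associated with a change of between 0.0716 and 0.1424 days in hospital length of stay.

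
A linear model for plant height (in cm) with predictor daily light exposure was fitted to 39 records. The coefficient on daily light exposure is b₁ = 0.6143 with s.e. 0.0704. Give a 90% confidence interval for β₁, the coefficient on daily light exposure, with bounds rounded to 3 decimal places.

df = n − 2 = 39 − 2 = 37.
t* = t_{0.05, 37} = 1.687094.
Margin = t* × SE = 1.687094 × 0.0704 = 0.11877.
CI: 0.6143 ± 0.11877 → (0.496, 0.733).
With 90% confidence, each one-unit increase in daily light exposure is associated with a change of between 0.496 and 0.733 cm in plant height.

(0.496, 0.733)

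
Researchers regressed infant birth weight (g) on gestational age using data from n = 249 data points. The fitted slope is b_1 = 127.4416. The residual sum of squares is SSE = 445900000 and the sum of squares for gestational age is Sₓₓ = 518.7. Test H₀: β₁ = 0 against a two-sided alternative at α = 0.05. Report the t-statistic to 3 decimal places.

MSE = SSE/(n − 2) = 445900000/247 = 1.80526e+06.
SE(b_1) = √(MSE/Sₓₓ) = √(1.80526e+06/518.7) = 58.9946.
t = 127.4416 / 58.9946 = 2.160.
df = n − 2 = 247.
Two-sided p ≈ 0.0317, which is < 0.05, so reject H₀.
There is evidence that gestational age is associated with infant birth weight.

t = 2.160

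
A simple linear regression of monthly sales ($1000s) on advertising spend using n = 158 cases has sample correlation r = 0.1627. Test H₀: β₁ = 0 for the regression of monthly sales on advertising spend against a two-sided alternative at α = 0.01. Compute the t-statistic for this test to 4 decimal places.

t = r·√(n − 2)/√(1 − r²) = 0.1627·√156/√0.973529 = 2.0596.
df = n − 2 = 156.
Two-sided p ≈ 0.0411, which is ≥ 0.01, so fail to reject H₀.
The data do not give significant evidence of a linear association between advertising spend and monthly sales.

t = 2.0596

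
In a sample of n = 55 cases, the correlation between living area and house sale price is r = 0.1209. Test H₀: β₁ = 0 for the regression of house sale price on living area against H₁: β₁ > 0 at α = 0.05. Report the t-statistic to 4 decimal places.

t = r·√(n − 2)/√(1 − r²) = 0.1209·√53/√0.985383 = 0.8867.
df = n − 2 = 53.
One-sided p ≈ 0.1896, which is ≥ 0.05, so fail to reject H₀.
The data do not give significant evidence of a linear association between living area and house sale price.

t = 0.8867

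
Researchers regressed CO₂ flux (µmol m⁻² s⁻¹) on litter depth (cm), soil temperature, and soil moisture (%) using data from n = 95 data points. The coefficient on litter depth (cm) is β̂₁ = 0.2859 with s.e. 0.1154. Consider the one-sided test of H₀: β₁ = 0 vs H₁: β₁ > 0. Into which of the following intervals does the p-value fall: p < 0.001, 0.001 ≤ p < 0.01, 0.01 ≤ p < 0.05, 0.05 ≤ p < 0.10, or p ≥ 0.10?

t = 0.2859 / 0.1154 = 2.477.
df = n − k − 1 = 95 − 3 − 1 = 91.
One-sided p = P(T_{91} > t) ≈ 0.0075.
So 0.001 ≤ p < 0.01.

0.001 ≤ p < 0.01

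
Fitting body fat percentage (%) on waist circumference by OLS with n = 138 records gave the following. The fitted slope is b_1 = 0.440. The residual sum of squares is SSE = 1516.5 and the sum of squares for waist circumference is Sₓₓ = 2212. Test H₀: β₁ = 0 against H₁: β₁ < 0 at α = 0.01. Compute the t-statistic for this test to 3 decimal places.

t = 6.197

MSE = SSE/(n − 2) = 1516.5/136 = 11.1507.
SE(b_1) = √(MSE/Sₓₓ) = √(11.1507/2212) = 0.0710001.
t = 0.440 / 0.0710001 = 6.197.
df = n − 2 = 136.
One-sided p ≈ 1.0000, which is ≥ 0.01, so fail to reject H₀.
The data do not give significant evidence that the true slope on waist circumference is negative.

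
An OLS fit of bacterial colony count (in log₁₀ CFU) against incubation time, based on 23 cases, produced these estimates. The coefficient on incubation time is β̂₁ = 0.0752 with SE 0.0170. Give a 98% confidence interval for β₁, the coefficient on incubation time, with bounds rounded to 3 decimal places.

df = n − 2 = 23 − 2 = 21.
t* = t_{0.01, 21} = 2.517648.
Margin = t* × SE = 2.517648 × 0.0170 = 0.04280.
CI: 0.0752 ± 0.04280 → (0.032, 0.118).
With 98% confidence, each one-unit increase in incubation time is associated with a change of between 0.032 and 0.118 log₁₀ CFU in bacterial colony count.

(0.032, 0.118)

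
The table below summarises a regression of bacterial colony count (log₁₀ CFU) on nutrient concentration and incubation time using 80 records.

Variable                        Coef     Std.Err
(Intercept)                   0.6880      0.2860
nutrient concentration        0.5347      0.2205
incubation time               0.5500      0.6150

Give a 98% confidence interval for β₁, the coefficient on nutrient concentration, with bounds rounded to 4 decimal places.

(0.0108, 1.0586)

Read off: b = 0.5347, SE = 0.2205 for nutrient concentration.
df = n − k − 1 = 80 − 2 − 1 = 77.
t* = t_{0.01, 77} = 2.375757.
Margin = t* × SE = 2.375757 × 0.2205 = 0.523854.
CI: 0.5347 ± 0.523854 → (0.0108, 1.0586).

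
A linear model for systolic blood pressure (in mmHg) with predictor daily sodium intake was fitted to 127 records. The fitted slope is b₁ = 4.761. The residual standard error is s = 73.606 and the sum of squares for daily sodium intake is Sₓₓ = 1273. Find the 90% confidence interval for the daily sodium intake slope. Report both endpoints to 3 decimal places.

SE(b₁) = s/√Sₓₓ = 73.606/√1273 = 2.063.
df = n − 2 = 125.
t* = t_{0.05, 125} = 1.657135.
Margin = t* × SE = 1.657135 × 2.063 = 3.41867.
CI: 4.761 ± 3.41867 → (1.342, 8.180).
With 90% confidence, each one-unit increase in daily sodium intake is associated with a change of between 1.342 and 8.180 mmHg in systolic blood pressure.

(1.342, 8.180)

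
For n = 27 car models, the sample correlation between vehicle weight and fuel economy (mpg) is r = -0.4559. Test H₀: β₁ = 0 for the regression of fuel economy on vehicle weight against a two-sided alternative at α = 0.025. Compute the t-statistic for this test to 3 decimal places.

t = r·√(n − 2)/√(1 − r²) = -0.4559·√25/√0.792155 = -2.561.
df = n − 2 = 25.
Two-sided p ≈ 0.0169, which is < 0.025, so reject H₀.
There is evidence of a linear association between vehicle weight and fuel economy.

t = -2.561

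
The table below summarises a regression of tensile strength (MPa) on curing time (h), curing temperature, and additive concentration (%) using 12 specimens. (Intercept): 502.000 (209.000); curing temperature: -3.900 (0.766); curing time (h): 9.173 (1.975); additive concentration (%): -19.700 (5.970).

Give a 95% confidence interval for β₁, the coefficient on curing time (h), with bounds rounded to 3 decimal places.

(4.619, 13.727)

Read off: b = 9.173, SE = 1.975 for curing time (h).
df = n − k − 1 = 12 − 3 − 1 = 8.
t* = t_{0.025, 8} = 2.306004.
Margin = t* × SE = 2.306004 × 1.975 = 4.55436.
CI: 9.173 ± 4.55436 → (4.619, 13.727).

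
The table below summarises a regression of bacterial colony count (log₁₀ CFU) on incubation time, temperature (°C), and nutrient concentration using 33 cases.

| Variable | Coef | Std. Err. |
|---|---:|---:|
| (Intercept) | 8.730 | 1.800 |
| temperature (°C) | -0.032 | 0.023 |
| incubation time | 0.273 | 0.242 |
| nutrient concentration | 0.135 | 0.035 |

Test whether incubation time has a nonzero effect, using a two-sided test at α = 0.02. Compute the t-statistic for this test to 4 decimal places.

t = 1.1281

Read off: b = 0.273, SE = 0.242 for incubation time.
H₀: β₁ = 0 vs H₁: β₁ ≠ 0.
t = 0.273 / 0.242 = 1.1281.
df = n − k − 1 = 33 − 3 − 1 = 29.
Two-sided p ≈ 0.2685, which is ≥ 0.02, so fail to reject H₀.
The data do not give significant evidence of an association between incubation time and bacterial colony count, after adjusting for the other predictors.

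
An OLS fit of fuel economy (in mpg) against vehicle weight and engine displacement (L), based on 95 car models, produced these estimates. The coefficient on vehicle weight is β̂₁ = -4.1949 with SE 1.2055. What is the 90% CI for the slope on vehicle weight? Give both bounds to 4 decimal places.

(-6.1979, -2.1919)

df = n − k − 1 = 95 − 2 − 1 = 92.
t* = t_{0.05, 92} = 1.661585.
Margin = t* × SE = 1.661585 × 1.2055 = 2.003041.
CI: -4.1949 ± 2.003041 → (-6.1979, -2.1919).
With 90% confidence, each one-unit increase in vehicle weight is associated with a change of between -6.1979 and -2.1919 mpg in fuel economy, holding the other predictors fixed.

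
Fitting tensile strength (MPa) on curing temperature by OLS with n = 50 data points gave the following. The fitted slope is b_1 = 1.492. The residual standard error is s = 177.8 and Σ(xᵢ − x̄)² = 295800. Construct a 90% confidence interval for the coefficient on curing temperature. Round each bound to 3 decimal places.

(0.944, 2.040)

SE(b_1) = s/√Sₓₓ = 177.8/√295800 = 0.326913.
df = n − 2 = 48.
t* = t_{0.05, 48} = 1.677224.
Margin = t* × SE = 1.677224 × 0.326913 = 0.54831.
CI: 1.492 ± 0.54831 → (0.944, 2.040).
With 90% confidence, each one-unit increase in curing temperature is associated with a change of between 0.944 and 2.040 MPa in tensile strength.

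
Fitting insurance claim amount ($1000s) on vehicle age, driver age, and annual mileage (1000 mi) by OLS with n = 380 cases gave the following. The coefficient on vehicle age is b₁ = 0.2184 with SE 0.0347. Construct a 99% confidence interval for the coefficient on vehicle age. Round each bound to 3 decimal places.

df = n − k − 1 = 380 − 3 − 1 = 376.
t* = t_{0.005, 376} = 2.588968.
Margin = t* × SE = 2.588968 × 0.0347 = 0.08984.
CI: 0.2184 ± 0.08984 → (0.129, 0.308).
With 99% confidence, each one-unit increase in vehicle age is associated with a change of between 0.129 and 0.308 $1000s in insurance claim amount, holding the other predictors fixed.

(0.129, 0.308)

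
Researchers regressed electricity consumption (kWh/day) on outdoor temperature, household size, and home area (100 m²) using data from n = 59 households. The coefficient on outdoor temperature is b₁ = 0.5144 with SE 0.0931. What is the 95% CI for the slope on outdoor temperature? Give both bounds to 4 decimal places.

df = n − k − 1 = 59 − 3 − 1 = 55.
t* = t_{0.025, 55} = 2.004045.
Margin = t* × SE = 2.004045 × 0.0931 = 0.186577.
CI: 0.5144 ± 0.186577 → (0.3278, 0.7010).
With 95% confidence, each one-unit increase in outdoor temperature is associated with a change of between 0.3278 and 0.7010 kWh/day in electricity consumption, holding the other predictors fixed.

(0.3278, 0.7010)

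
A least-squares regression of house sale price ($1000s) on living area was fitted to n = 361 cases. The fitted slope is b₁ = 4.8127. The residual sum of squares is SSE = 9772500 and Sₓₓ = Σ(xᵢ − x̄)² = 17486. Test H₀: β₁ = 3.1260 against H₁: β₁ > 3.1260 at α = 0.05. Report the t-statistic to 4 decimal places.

t = 1.3518

MSE = SSE/(n − 2) = 9772500/359 = 27221.4.
SE(b₁) = √(MSE/Sₓₓ) = √(27221.4/17486) = 1.2477.
t = (4.8127 − 3.1260) / 1.2477 = 1.3518.
df = n − 2 = 359.
One-sided p ≈ 0.0886, which is ≥ 0.05, so fail to reject H₀.
The data do not give significant evidence that the true slope on living area exceeds 3.1260 $1000s per unit.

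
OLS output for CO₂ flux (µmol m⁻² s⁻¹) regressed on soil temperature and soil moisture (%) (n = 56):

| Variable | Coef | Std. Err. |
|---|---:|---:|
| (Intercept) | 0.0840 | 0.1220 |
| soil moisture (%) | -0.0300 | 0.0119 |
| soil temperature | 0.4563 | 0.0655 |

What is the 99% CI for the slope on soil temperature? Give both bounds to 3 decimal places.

Read off: b = 0.4563, SE = 0.0655 for soil temperature.
df = n − k − 1 = 56 − 2 − 1 = 53.
t* = t_{0.005, 53} = 2.671823.
Margin = t* × SE = 2.671823 × 0.0655 = 0.17500.
CI: 0.4563 ± 0.17500 → (0.281, 0.631).

(0.281, 0.631)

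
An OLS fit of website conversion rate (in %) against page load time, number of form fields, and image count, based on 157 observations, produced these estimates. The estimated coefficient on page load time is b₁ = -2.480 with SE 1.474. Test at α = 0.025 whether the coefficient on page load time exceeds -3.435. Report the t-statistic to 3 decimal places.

t = 0.648

H₀: β₁ = -3.435 vs H₁: β₁ > -3.435.
t = (b₁ − β₁⁰)/SE = (-2.480 − (-3.435)) / 1.474 = 0.648.
df = n − k − 1 = 157 − 3 − 1 = 153.
One-sided p ≈ 0.2590, which is ≥ 0.025, so fail to reject H₀.
The data do not give significant evidence that the true slope on page load time exceeds -3.435 % per unit, holding the other predictors fixed.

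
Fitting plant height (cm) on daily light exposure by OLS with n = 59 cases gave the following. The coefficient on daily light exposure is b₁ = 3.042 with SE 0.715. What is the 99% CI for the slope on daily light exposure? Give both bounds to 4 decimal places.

(1.1366, 4.9474)

df = n − 2 = 59 − 2 = 57.
t* = t_{0.005, 57} = 2.66487.
Margin = t* × SE = 2.66487 × 0.715 = 1.905382.
CI: 3.042 ± 1.905382 → (1.1366, 4.9474).
With 99% confidence, each one-unit increase in daily light exposure is associated with a change of between 1.1366 and 4.9474 cm in plant height.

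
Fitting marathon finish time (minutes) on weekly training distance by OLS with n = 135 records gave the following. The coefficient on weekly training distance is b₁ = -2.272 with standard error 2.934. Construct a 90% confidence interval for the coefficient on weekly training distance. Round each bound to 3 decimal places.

(-7.132, 2.588)

df = n − 2 = 135 − 2 = 133.
t* = t_{0.05, 133} = 1.656391.
Margin = t* × SE = 1.656391 × 2.934 = 4.85985.
CI: -2.272 ± 4.85985 → (-7.132, 2.588).
With 90% confidence, each one-unit increase in weekly training distance is associated with a change of between -7.132 and 2.588 minutes in marathon finish time.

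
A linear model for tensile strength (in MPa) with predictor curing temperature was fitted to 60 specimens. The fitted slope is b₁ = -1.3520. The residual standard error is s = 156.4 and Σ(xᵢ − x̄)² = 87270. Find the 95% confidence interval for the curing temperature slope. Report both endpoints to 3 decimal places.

(-2.412, -0.292)

SE(b₁) = s/√Sₓₓ = 156.4/√87270 = 0.529425.
df = n − 2 = 58.
t* = t_{0.025, 58} = 2.001717.
Margin = t* × SE = 2.001717 × 0.529425 = 1.05976.
CI: -1.3520 ± 1.05976 → (-2.412, -0.292).
With 95% confidence, each one-unit increase in curing temperature is associated with a change of between -2.412 and -0.292 MPa in tensile strength.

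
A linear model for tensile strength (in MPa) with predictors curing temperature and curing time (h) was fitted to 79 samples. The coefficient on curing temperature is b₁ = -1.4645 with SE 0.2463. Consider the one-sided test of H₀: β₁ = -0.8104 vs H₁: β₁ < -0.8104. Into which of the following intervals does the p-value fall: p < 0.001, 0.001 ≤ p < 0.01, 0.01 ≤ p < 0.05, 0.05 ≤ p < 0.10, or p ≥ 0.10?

0.001 ≤ p < 0.01

t = (-1.4645 − (-0.8104)) / 0.2463 = -2.656.
df = n − k − 1 = 79 − 2 − 1 = 76.
One-sided p = P(T_{76} < t) ≈ 0.0048.
So 0.001 ≤ p < 0.01.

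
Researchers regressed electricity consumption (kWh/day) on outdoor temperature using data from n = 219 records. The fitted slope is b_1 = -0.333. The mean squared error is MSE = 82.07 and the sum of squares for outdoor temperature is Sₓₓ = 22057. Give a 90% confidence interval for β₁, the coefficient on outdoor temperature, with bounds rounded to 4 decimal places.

SE(b_1) = √(MSE/Sₓₓ) = √(82.07/22057) = 0.0609985.
df = n − 2 = 217.
t* = t_{0.05, 217} = 1.651906.
Margin = t* × SE = 1.651906 × 0.0609985 = 0.100764.
CI: -0.333 ± 0.100764 → (-0.4338, -0.2322).
With 90% confidence, each one-unit increase in outdoor temperature is associated with a change of between -0.4338 and -0.2322 kWh/day in electricity consumption.

(-0.4338, -0.2322)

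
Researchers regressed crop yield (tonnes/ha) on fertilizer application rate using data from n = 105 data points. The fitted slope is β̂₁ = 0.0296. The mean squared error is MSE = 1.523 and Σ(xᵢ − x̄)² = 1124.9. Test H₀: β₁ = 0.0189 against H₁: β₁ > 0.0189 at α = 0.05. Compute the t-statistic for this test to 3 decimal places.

t = 0.291

SE(β̂₁) = √(MSE/Sₓₓ) = √(1.523/1124.9) = 0.0367954.
t = (0.0296 − 0.0189) / 0.0367954 = 0.291.
df = n − 2 = 103.
One-sided p ≈ 0.3859, which is ≥ 0.05, so fail to reject H₀.
The data do not give significant evidence that the true slope on fertilizer application rate exceeds 0.0189 tonnes/ha per unit.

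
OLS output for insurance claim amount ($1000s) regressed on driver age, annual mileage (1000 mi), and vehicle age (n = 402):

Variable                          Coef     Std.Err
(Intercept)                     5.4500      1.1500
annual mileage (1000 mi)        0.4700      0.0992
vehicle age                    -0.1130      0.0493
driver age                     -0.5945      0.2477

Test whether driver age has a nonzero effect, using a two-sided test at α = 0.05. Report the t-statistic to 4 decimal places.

t = -2.4001

Read off: b = -0.5945, SE = 0.2477 for driver age.
H₀: β₁ = 0 vs H₁: β₁ ≠ 0.
t = -0.5945 / 0.2477 = -2.4001.
df = n − k − 1 = 402 − 3 − 1 = 398.
Two-sided p ≈ 0.0169, which is < 0.05, so reject H₀.
There is evidence that driver age is associated with insurance claim amount, holding the other predictors fixed.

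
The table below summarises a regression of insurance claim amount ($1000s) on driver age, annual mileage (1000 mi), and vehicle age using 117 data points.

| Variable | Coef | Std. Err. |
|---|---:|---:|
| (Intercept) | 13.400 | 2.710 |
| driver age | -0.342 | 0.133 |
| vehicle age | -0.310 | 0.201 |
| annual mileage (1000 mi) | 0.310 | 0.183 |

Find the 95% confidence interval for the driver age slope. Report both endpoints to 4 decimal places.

Read off: b = -0.342, SE = 0.133 for driver age.
df = n − k − 1 = 117 − 3 − 1 = 113.
t* = t_{0.025, 113} = 1.98118.
Margin = t* × SE = 1.98118 × 0.133 = 0.263497.
CI: -0.342 ± 0.263497 → (-0.6055, -0.0785).

(-0.6055, -0.0785)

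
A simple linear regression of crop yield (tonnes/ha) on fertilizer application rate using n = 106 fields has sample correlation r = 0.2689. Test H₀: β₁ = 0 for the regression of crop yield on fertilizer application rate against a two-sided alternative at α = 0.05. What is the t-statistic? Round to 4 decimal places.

t = 2.8471

t = r·√(n − 2)/√(1 − r²) = 0.2689·√104/√0.927693 = 2.8471.
df = n − 2 = 104.
Two-sided p ≈ 0.0053, which is < 0.05, so reject H₀.
There is evidence of a linear association between fertilizer application rate and crop yield.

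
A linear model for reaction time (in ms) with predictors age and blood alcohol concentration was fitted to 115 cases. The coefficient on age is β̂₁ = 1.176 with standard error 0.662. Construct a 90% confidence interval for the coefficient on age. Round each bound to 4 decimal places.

df = n − k − 1 = 115 − 2 − 1 = 112.
t* = t_{0.05, 112} = 1.658573.
Margin = t* × SE = 1.658573 × 0.662 = 1.097975.
CI: 1.176 ± 1.097975 → (0.0780, 2.2740).
With 90% confidence, each one-unit increase in age is associated with a change of between 0.0780 and 2.2740 ms in reaction time, holding the other predictors fixed.

(0.0780, 2.2740)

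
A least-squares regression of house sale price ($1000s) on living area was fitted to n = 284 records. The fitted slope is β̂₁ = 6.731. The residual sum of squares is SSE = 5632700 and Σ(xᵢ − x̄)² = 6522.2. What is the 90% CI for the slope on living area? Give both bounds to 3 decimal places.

(3.843, 9.619)

MSE = SSE/(n − 2) = 5632700/282 = 19974.1.
SE(β̂₁) = √(MSE/Sₓₓ) = √(19974.1/6522.2) = 1.74999.
df = n − 2 = 282.
t* = t_{0.05, 282} = 1.650275.
Margin = t* × SE = 1.650275 × 1.74999 = 2.88797.
CI: 6.731 ± 2.88797 → (3.843, 9.619).
With 90% confidence, each one-unit increase in living area is associated with a change of between 3.843 and 9.619 $1000s in house sale price.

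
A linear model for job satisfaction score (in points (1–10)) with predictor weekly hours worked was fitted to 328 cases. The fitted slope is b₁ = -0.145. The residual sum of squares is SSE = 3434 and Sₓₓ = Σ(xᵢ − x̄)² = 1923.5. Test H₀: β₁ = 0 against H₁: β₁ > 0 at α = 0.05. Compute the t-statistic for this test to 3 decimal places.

t = -1.959

MSE = SSE/(n − 2) = 3434/326 = 10.5337.
SE(b₁) = √(MSE/Sₓₓ) = √(10.5337/1923.5) = 0.0740023.
t = -0.145 / 0.0740023 = -1.959.
df = n − 2 = 326.
One-sided p ≈ 0.9745, which is ≥ 0.05, so fail to reject H₀.
The data do not give significant evidence that the true slope on weekly hours worked is positive.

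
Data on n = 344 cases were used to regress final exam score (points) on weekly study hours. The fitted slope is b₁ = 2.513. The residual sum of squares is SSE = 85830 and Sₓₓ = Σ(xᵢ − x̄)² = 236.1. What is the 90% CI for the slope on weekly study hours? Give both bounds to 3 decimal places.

(0.813, 4.213)

MSE = SSE/(n − 2) = 85830/342 = 250.965.
SE(b₁) = √(MSE/Sₓₓ) = √(250.965/236.1) = 1.031.
df = n − 2 = 342.
t* = t_{0.05, 342} = 1.649321.
Margin = t* × SE = 1.649321 × 1.031 = 1.70045.
CI: 2.513 ± 1.70045 → (0.813, 4.213).
With 90% confidence, each one-unit increase in weekly study hours is associated with a change of between 0.813 and 4.213 points in final exam score.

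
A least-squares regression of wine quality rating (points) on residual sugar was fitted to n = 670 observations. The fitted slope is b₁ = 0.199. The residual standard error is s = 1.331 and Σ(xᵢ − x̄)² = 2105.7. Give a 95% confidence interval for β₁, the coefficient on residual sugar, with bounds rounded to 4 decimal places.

SE(b₁) = s/√Sₓₓ = 1.331/√2105.7 = 0.0290055.
df = n − 2 = 668.
t* = t_{0.025, 668} = 1.963522.
Margin = t* × SE = 1.963522 × 0.0290055 = 0.056953.
CI: 0.199 ± 0.056953 → (0.1420, 0.2560).
With 95% confidence, each one-unit increase in residual sugar is associated with a change of between 0.1420 and 0.2560 points in wine quality rating.

(0.1420, 0.2560)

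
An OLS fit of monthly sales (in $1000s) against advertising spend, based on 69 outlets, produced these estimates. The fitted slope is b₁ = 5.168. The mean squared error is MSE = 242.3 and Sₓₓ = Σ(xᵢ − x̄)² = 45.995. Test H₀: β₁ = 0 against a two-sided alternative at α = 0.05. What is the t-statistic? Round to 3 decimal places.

SE(b₁) = √(MSE/Sₓₓ) = √(242.3/45.995) = 2.2952.
t = 5.168 / 2.2952 = 2.252.
df = n − 2 = 67.
Two-sided p ≈ 0.0276, which is < 0.05, so reject H₀.
There is evidence that advertising spend is associated with monthly sales.

t = 2.252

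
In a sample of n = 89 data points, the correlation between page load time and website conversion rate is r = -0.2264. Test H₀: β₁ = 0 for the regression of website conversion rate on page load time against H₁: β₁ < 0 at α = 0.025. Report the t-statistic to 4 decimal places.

t = -2.1680

t = r·√(n − 2)/√(1 − r²) = -0.2264·√87/√0.948743 = -2.1680.
df = n − 2 = 87.
One-sided p ≈ 0.0164, which is < 0.025, so reject H₀.
There is evidence of a linear association between page load time and website conversion rate.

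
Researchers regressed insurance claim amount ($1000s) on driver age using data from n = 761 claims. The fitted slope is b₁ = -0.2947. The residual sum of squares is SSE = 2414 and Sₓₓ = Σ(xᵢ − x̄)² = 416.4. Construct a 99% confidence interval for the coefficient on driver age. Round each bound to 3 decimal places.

MSE = SSE/(n − 2) = 2414/759 = 3.1805.
SE(b₁) = √(MSE/Sₓₓ) = √(3.1805/416.4) = 0.0873962.
df = n − 2 = 759.
t* = t_{0.005, 759} = 2.582322.
Margin = t* × SE = 2.582322 × 0.0873962 = 0.22569.
CI: -0.2947 ± 0.22569 → (-0.520, -0.069).
With 99% confidence, each one-unit increase in driver age is associated with a change of between -0.520 and -0.069 $1000s in insurance claim amount.

(-0.520, -0.069)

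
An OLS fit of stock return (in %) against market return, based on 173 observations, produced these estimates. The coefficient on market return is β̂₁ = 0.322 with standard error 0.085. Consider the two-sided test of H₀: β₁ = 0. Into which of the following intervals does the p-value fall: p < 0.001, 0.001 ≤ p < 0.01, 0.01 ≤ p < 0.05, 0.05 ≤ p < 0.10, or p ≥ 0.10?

p < 0.001

t = 0.322 / 0.085 = 3.788.
df = n − 2 = 173 − 2 = 171.
Two-sided p = 2·P(T_{171} > |t|) ≈ 0.0002.
So p < 0.001.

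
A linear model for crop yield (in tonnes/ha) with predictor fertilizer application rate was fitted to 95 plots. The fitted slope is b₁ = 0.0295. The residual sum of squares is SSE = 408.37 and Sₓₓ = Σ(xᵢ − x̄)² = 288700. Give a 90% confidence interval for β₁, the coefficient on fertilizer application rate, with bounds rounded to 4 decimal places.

MSE = SSE/(n − 2) = 408.37/93 = 4.39108.
SE(b₁) = √(MSE/Sₓₓ) = √(4.39108/288700) = 0.00389998.
df = n − 2 = 93.
t* = t_{0.05, 93} = 1.661404.
Margin = t* × SE = 1.661404 × 0.00389998 = 0.006479.
CI: 0.0295 ± 0.006479 → (0.0230, 0.0360).
With 90% confidence, each one-unit increase in fertilizer application rate is associated with a change of between 0.0230 and 0.0360 tonnes/ha in crop yield.

(0.0230, 0.0360)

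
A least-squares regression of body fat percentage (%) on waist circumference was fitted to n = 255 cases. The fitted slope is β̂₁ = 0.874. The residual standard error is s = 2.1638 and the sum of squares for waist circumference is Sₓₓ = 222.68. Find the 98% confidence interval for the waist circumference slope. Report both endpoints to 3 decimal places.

(0.535, 1.213)

SE(β̂₁) = s/√Sₓₓ = 2.1638/√222.68 = 0.145003.
df = n − 2 = 253.
t* = t_{0.01, 253} = 2.341177.
Margin = t* × SE = 2.341177 × 0.145003 = 0.33948.
CI: 0.874 ± 0.33948 → (0.535, 1.213).
With 98% confidence, each one-unit increase in waist circumference is associated with a change of between 0.535 and 1.213 % in body fat percentage.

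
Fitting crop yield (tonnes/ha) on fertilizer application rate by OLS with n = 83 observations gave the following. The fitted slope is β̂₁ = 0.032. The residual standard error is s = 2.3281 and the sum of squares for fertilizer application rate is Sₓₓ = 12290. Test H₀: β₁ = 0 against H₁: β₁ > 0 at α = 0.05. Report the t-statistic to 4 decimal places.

SE(β̂₁) = s/√Sₓₓ = 2.3281/√12290 = 0.0210003.
t = 0.032 / 0.0210003 = 1.5238.
df = n − 2 = 81.
One-sided p ≈ 0.0657, which is ≥ 0.05, so fail to reject H₀.
The data do not give significant evidence that the true slope on fertilizer application rate is positive.

t = 1.5238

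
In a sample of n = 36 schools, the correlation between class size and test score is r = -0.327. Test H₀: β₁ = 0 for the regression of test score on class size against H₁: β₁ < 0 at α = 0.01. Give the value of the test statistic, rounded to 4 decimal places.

t = r·√(n − 2)/√(1 − r²) = -0.327·√34/√0.893071 = -2.0176.
df = n − 2 = 34.
One-sided p ≈ 0.0258, which is ≥ 0.01, so fail to reject H₀.
The data do not give significant evidence of a linear association between class size and test score.

t = -2.0176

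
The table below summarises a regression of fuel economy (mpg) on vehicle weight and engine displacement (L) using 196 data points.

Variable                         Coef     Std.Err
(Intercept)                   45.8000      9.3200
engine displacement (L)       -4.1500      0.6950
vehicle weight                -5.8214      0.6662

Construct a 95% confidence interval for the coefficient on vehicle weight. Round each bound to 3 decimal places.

Read off: b = -5.8214, SE = 0.6662 for vehicle weight.
df = n − k − 1 = 196 − 2 − 1 = 193.
t* = t_{0.025, 193} = 1.972332.
Margin = t* × SE = 1.972332 × 0.6662 = 1.31397.
CI: -5.8214 ± 1.31397 → (-7.135, -4.507).

(-7.135, -4.507)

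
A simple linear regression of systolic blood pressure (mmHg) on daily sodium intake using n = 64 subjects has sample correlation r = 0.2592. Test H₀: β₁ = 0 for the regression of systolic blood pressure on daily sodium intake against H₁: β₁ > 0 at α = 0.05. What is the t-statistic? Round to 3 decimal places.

t = 2.113

t = r·√(n − 2)/√(1 − r²) = 0.2592·√62/√0.932815 = 2.113.
df = n − 2 = 62.
One-sided p ≈ 0.0193, which is < 0.05, so reject H₀.
There is evidence of a linear association between daily sodium intake and systolic blood pressure.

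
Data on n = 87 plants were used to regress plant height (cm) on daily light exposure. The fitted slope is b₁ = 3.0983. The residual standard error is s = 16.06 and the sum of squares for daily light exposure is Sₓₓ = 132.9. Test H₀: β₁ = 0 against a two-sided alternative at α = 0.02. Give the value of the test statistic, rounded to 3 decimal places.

SE(b₁) = s/√Sₓₓ = 16.06/√132.9 = 1.3931.
t = 3.0983 / 1.3931 = 2.224.
df = n − 2 = 85.
Two-sided p ≈ 0.0288, which is ≥ 0.02, so fail to reject H₀.
The data do not give significant evidence of an association between daily light exposure and plant height.

t = 2.224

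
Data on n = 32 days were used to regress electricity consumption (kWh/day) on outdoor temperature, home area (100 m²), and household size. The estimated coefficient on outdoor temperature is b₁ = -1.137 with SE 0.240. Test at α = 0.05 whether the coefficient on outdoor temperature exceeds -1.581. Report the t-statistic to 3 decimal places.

H₀: β₁ = -1.581 vs H₁: β₁ > -1.581.
t = (b₁ − β₁⁰)/SE = (-1.137 − (-1.581)) / 0.240 = 1.850.
df = n − k − 1 = 32 − 3 − 1 = 28.
One-sided p ≈ 0.0374, which is < 0.05, so reject H₀.
There is evidence that the true slope on outdoor temperature exceeds -1.581 kWh/day per unit, holding the other predictors fixed.

t = 1.850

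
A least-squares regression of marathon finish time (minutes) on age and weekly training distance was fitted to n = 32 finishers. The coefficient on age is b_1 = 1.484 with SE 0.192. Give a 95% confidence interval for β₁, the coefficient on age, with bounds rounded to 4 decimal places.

df = n − k − 1 = 32 − 2 − 1 = 29.
t* = t_{0.025, 29} = 2.04523.
Margin = t* × SE = 2.04523 × 0.192 = 0.392684.
CI: 1.484 ± 0.392684 → (1.0913, 1.8767).
With 95% confidence, each one-unit increase in age is associated with a change of between 1.0913 and 1.8767 minutes in marathon finish time, holding the other predictors fixed.

(1.0913, 1.8767)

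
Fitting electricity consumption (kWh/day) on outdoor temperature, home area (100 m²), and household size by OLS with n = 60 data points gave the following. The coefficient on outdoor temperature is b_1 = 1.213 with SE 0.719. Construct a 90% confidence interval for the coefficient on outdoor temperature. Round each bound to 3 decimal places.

df = n − k − 1 = 60 − 3 − 1 = 56.
t* = t_{0.05, 56} = 1.672522.
Margin = t* × SE = 1.672522 × 0.719 = 1.20254.
CI: 1.213 ± 1.20254 → (0.010, 2.416).
With 90% confidence, each one-unit increase in outdoor temperature is associated with a change of between 0.010 and 2.416 kWh/day in electricity consumption, holding the other predictors fixed.

(0.010, 2.416)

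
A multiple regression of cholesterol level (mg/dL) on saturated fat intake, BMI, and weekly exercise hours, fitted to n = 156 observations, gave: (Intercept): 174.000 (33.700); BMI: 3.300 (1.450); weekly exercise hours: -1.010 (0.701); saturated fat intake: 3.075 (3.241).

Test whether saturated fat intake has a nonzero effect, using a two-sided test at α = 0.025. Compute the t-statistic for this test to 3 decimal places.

t = 0.949

Read off: b = 3.075, SE = 3.241 for saturated fat intake.
H₀: β₁ = 0 vs H₁: β₁ ≠ 0.
t = 3.075 / 3.241 = 0.949.
df = n − k − 1 = 156 − 3 − 1 = 152.
Two-sided p ≈ 0.3442, which is ≥ 0.025, so fail to reject H₀.
The data do not give significant evidence of an association between saturated fat intake and cholesterol level, after adjusting for the other predictors.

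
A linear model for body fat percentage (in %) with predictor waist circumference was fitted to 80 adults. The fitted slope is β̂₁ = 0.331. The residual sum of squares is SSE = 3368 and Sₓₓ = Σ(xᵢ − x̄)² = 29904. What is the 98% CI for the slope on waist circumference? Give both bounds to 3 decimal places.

MSE = SSE/(n − 2) = 3368/78 = 43.1795.
SE(β̂₁) = √(MSE/Sₓₓ) = √(43.1795/29904) = 0.0379992.
df = n − 2 = 78.
t* = t_{0.01, 78} = 2.375111.
Margin = t* × SE = 2.375111 × 0.0379992 = 0.09025.
CI: 0.331 ± 0.09025 → (0.241, 0.421).
With 98% confidence, each one-unit increase in waist circumference is associated with a change of between 0.241 and 0.421 % in body fat percentage.

(0.241, 0.421)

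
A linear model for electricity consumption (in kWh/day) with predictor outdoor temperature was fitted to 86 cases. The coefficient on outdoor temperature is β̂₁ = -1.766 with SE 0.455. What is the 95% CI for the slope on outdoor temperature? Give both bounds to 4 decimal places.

(-2.6708, -0.8612)

df = n − 2 = 86 − 2 = 84.
t* = t_{0.025, 84} = 1.98861.
Margin = t* × SE = 1.98861 × 0.455 = 0.904817.
CI: -1.766 ± 0.904817 → (-2.6708, -0.8612).
With 95% confidence, each one-unit increase in outdoor temperature is associated with a change of between -2.6708 and -0.8612 kWh/day in electricity consumption.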